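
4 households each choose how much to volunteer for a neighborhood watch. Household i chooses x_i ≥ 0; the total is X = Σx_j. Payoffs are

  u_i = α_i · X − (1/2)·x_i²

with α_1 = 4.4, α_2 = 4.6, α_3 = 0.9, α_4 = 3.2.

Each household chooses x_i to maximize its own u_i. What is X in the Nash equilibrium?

Household i's FOC: ∂u_i/∂x_i = α_i − x_i = 0, so x_i* = α_i.
NE contributions = (4.4, 4.6, 0.9, 3.2); X = 13.1.

13.1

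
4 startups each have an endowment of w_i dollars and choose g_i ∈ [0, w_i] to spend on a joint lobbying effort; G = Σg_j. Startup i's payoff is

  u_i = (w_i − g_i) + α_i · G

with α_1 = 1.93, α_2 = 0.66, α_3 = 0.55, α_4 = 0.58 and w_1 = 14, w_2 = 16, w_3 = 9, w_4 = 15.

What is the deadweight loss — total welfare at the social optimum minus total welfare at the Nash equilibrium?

∂u_i/∂g_i = α_i − 1, so startup i contributes w_i if α_i > 1, else 0.
α_i > 1 for i ∈ {1}; NE contributions (14, 0, 0, 0), G = 14.
W^NE = Σw_i − G^NE + (Σα_i)·G^NE = 54 + 2.72·14 = 92.08.
Planner: ∂(Σu_j)/∂g_i = Σα_j − 1 = 2.72 > 0, so everyone contributes w_i; G^SO = 54, W^SO = 54 + 2.72·54 = 200.88.
Deadweight loss = 108.8.

108.8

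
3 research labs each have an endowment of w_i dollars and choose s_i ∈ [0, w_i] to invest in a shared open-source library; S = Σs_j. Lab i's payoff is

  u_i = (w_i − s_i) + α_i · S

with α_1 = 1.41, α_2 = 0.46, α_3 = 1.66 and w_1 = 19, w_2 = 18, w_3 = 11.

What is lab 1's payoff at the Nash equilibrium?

∂u_i/∂s_i = α_i − 1, so lab i contributes w_i if α_i > 1, else 0.
α_i > 1 for i ∈ {1, 3}; NE contributions (19, 0, 11), S = 30.
u_1 = (19 − 19) + 1.41·30 = 42.3.

42.3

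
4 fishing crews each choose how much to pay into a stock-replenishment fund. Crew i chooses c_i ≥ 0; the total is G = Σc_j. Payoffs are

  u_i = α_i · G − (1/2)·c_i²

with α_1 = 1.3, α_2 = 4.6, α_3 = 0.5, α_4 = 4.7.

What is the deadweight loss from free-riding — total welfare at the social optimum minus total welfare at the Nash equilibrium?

Crew i's FOC: ∂u_i/∂c_i = α_i − c_i = 0, so c_i* = α_i.
NE contributions = (1.3, 4.6, 0.5, 4.7); G = 11.1.
W^NE = (Σα)·G − ½Σα_i² = 11.1² − ½·45.19 = 100.615.
Planner sets c_i = Σα_j = 11.1 for every i, so G^SO = 4·11.1 = 44.4.
W^SO = (Σα)·G^SO − ½·4·(Σα)² = (4/2)·11.1² = 246.42.
Deadweight loss = W^SO − W^NE = 145.805.

145.805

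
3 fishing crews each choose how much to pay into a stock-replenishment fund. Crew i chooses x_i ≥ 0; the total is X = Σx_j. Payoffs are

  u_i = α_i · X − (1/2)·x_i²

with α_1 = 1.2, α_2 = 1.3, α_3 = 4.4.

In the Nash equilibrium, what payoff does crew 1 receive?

Crew i's FOC: ∂u_i/∂x_i = α_i − x_i = 0, so x_i* = α_i.
NE contributions = (1.2, 1.3, 4.4); X = 6.9.
u_1 = α_1·X − ½·(x_1)² = 1.2·6.9 − ½·1.2² = 7.56.

7.56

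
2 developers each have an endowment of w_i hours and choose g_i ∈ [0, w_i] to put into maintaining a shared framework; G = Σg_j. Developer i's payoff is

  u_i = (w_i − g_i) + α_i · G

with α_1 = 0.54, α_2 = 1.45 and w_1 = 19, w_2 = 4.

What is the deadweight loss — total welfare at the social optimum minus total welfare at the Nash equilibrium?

18.81

∂u_i/∂g_i = α_i − 1, so developer i contributes w_i if α_i > 1, else 0.
α_i > 1 for i ∈ {2}; NE contributions (0, 4), G = 4.
W^NE = Σw_i − G^NE + (Σα_i)·G^NE = 23 + 0.99·4 = 26.96.
Planner: ∂(Σu_j)/∂g_i = Σα_j − 1 = 0.99 > 0, so everyone contributes w_i; G^SO = 23, W^SO = 23 + 0.99·23 = 45.77.
Deadweight loss = 18.81.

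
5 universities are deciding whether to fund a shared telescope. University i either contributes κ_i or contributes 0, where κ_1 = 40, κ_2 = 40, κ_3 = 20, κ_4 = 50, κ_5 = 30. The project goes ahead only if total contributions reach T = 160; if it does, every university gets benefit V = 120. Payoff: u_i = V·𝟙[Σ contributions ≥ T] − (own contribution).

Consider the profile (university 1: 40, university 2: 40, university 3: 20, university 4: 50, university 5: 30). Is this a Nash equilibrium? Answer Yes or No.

No

Total = 180 ≥ 160: provided.
University 1 (pledges 40, payoff 80): dropping to 0 → total 140, payoff 0. No gain.
University 2 (pledges 40, payoff 80): dropping to 0 → total 140, payoff 0. No gain.
University 3 (pledges 20, payoff 100): dropping to 0 → total 160, payoff 120. Profitable deviation.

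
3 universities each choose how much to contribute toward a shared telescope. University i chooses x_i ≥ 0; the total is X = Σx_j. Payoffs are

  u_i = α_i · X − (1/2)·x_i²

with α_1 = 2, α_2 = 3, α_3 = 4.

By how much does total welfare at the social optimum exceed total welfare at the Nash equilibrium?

55

University i's FOC: ∂u_i/∂x_i = α_i − x_i = 0, so x_i* = α_i.
NE contributions = (2, 3, 4); X = 9.
W^NE = (Σα)·X − ½Σα_i² = 9² − ½·29 = 66.5.
Planner sets x_i = Σα_j = 9 for every i, so X^SO = 3·9 = 27.
W^SO = (Σα)·X^SO − ½·3·(Σα)² = (3/2)·9² = 121.5.
Deadweight loss = W^SO − W^NE = 55.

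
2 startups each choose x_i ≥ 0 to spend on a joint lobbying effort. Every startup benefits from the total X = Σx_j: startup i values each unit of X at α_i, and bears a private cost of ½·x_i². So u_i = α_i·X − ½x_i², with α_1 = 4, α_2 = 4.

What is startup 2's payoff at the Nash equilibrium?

Startup i's FOC: ∂u_i/∂x_i = α_i − x_i = 0, so x_i* = α_i.
NE contributions = (4, 4); X = 8.
u_2 = α_2·X − ½·(x_2)² = 4·8 − ½·4² = 24.

24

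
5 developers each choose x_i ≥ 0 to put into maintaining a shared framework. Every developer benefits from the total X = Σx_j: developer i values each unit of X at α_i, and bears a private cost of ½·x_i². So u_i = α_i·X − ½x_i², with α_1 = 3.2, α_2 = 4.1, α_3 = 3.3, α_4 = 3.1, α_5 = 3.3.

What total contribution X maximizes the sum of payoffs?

85

Planner FOC: ∂(Σu_j)/∂x_i = (Σα_j) − x_i = 0, so x_i^SO = Σα_j = 17 for every i; X^SO = 85.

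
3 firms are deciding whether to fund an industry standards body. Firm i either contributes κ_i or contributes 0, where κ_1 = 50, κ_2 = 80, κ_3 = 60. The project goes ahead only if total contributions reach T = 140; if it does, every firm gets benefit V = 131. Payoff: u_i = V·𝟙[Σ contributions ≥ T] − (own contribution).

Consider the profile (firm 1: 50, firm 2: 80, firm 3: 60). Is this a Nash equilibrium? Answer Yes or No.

Total = 190 ≥ 140: provided.
Firm 1 (pledges 50, payoff 81): dropping to 0 → total 140, payoff 131. Profitable deviation.

No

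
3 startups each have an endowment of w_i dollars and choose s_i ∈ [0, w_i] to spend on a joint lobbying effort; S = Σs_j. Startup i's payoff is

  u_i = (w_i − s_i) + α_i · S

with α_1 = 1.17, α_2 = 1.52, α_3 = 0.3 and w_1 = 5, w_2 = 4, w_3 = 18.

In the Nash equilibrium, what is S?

∂u_i/∂s_i = α_i − 1, so startup i contributes w_i if α_i > 1, else 0.
α_i > 1 for i ∈ {1, 2}; NE contributions (5, 4, 0), S = 9.

9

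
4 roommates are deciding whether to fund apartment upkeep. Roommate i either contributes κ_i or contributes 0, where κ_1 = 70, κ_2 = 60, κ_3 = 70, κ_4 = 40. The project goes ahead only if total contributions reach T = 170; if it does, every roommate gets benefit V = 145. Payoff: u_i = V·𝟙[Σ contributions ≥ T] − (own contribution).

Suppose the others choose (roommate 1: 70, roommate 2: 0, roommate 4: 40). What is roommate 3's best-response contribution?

70

Others' total = 110. Contributing 70 brings total to 180 ≥ 170: gain V − κ_3 = 75.
Best response: 70.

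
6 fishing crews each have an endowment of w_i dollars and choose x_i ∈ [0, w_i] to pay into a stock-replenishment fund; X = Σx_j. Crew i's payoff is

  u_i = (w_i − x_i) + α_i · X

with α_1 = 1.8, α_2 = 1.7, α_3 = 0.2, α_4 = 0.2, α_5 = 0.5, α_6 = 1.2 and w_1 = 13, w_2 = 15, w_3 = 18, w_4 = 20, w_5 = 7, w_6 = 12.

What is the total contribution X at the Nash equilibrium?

∂u_i/∂x_i = α_i − 1, so crew i contributes w_i if α_i > 1, else 0.
α_i > 1 for i ∈ {1, 2, 6}; NE contributions (13, 15, 0, 0, 0, 12), X = 40.

40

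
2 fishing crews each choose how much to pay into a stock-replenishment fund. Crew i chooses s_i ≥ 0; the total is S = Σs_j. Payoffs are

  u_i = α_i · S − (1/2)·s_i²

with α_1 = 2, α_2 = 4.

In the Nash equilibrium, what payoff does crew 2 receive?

16

Crew i's FOC: ∂u_i/∂s_i = α_i − s_i = 0, so s_i* = α_i.
NE contributions = (2, 4); S = 6.
u_2 = α_2·S − ½·(s_2)² = 4·6 − ½·4² = 16.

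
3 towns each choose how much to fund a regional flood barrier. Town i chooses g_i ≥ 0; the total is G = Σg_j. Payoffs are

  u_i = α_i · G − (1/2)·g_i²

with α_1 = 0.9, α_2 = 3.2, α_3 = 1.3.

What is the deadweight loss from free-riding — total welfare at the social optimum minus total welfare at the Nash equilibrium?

Town i's FOC: ∂u_i/∂g_i = α_i − g_i = 0, so g_i* = α_i.
NE contributions = (0.9, 3.2, 1.3); G = 5.4.
W^NE = (Σα)·G − ½Σα_i² = 5.4² − ½·12.74 = 22.79.
Planner sets g_i = Σα_j = 5.4 for every i, so G^SO = 3·5.4 = 16.2.
W^SO = (Σα)·G^SO − ½·3·(Σα)² = (3/2)·5.4² = 43.74.
Deadweight loss = W^SO − W^NE = 20.95.

20.95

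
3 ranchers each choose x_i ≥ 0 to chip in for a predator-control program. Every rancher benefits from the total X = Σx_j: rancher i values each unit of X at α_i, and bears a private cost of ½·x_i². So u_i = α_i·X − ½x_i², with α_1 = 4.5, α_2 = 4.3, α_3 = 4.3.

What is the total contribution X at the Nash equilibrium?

Rancher i's FOC: ∂u_i/∂x_i = α_i − x_i = 0, so x_i* = α_i.
NE contributions = (4.5, 4.3, 4.3); X = 13.1.

13.1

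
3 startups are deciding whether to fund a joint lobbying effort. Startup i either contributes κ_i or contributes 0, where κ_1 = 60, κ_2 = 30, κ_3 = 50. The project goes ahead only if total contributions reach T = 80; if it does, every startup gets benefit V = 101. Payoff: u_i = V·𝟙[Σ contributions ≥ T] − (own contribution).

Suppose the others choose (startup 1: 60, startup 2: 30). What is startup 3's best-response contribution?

0

Others' total = 90 ≥ 80; contributing adds cost 50 for no extra benefit.
Best response: 0.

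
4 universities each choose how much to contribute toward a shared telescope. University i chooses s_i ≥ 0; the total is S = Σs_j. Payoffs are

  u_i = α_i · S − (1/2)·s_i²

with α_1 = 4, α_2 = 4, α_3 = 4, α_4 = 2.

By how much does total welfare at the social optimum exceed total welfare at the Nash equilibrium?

222

University i's FOC: ∂u_i/∂s_i = α_i − s_i = 0, so s_i* = α_i.
NE contributions = (4, 4, 4, 2); S = 14.
W^NE = (Σα)·S − ½Σα_i² = 14² − ½·52 = 170.
Planner sets s_i = Σα_j = 14 for every i, so S^SO = 4·14 = 56.
W^SO = (Σα)·S^SO − ½·4·(Σα)² = (4/2)·14² = 392.
Deadweight loss = W^SO − W^NE = 222.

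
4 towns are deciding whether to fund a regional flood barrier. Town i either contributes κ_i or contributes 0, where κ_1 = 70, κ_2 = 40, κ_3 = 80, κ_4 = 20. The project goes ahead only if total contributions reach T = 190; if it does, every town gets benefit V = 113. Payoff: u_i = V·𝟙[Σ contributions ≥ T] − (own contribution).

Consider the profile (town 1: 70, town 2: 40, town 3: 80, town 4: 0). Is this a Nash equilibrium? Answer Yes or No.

Total = 190 ≥ 190: provided.
Town 1 (pledges 70, payoff 43): dropping to 0 → total 120, payoff 0. No gain.
Town 2 (pledges 40, payoff 73): dropping to 0 → total 150, payoff 0. No gain.
Town 3 (pledges 80, payoff 33): dropping to 0 → total 110, payoff 0. No gain.
Town 4 (pledges 0, payoff 113): pledging 20 → total 210, payoff 93. No gain.

Yes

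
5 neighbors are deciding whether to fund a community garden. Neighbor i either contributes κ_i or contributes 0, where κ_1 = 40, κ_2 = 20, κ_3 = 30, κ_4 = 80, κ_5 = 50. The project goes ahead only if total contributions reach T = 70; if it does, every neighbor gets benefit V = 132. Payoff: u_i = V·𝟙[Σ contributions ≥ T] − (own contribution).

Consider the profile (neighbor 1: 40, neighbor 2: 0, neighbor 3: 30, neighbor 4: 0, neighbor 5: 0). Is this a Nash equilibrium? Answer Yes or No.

Total = 70 ≥ 70: provided.
Neighbor 1 (pledges 40, payoff 92): dropping to 0 → total 30, payoff 0. No gain.
Neighbor 2 (pledges 0, payoff 132): pledging 20 → total 90, payoff 112. No gain.
Neighbor 3 (pledges 30, payoff 102): dropping to 0 → total 40, payoff 0. No gain.
Neighbor 4 (pledges 0, payoff 132): pledging 80 → total 150, payoff 52. No gain.
Neighbor 5 (pledges 0, payoff 132): pledging 50 → total 120, payoff 82. No gain.

Yes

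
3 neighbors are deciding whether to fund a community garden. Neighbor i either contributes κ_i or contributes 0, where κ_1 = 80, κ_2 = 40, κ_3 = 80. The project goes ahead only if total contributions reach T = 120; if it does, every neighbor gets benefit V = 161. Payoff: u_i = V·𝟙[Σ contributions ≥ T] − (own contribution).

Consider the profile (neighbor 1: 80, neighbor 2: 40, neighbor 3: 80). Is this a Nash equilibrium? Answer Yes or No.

No

Total = 200 ≥ 120: provided.
Neighbor 1 (pledges 80, payoff 81): dropping to 0 → total 120, payoff 161. Profitable deviation.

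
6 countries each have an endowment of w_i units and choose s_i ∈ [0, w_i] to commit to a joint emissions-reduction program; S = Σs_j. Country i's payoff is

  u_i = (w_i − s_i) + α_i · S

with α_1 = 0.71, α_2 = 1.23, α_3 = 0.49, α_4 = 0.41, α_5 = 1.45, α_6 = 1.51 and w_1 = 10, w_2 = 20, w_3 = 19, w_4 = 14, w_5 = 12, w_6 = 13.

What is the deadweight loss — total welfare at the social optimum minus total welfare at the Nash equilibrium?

206.4

∂u_i/∂s_i = α_i − 1, so country i contributes w_i if α_i > 1, else 0.
α_i > 1 for i ∈ {2, 5, 6}; NE contributions (0, 20, 0, 0, 12, 13), S = 45.
W^NE = Σw_i − S^NE + (Σα_i)·S^NE = 88 + 4.8·45 = 304.
Planner: ∂(Σu_j)/∂s_i = Σα_j − 1 = 4.8 > 0, so everyone contributes w_i; S^SO = 88, W^SO = 88 + 4.8·88 = 510.4.
Deadweight loss = 206.4.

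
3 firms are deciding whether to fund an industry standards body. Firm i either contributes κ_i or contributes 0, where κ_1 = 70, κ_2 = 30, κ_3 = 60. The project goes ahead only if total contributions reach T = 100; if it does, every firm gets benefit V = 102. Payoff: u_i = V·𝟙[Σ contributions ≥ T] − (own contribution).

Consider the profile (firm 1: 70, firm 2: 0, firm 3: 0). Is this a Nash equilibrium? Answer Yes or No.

No

Total = 70 < 100: not provided.
Firm 1 (pledges 70, payoff -70): dropping to 0 → total 0, payoff 0. Profitable deviation.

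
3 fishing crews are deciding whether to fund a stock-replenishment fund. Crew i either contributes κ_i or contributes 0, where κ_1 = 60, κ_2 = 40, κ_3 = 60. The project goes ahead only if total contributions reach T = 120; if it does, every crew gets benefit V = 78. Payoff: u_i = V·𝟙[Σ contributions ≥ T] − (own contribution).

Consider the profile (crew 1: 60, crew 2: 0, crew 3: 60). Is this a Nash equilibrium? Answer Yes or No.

Yes

Total = 120 ≥ 120: provided.
Crew 1 (pledges 60, payoff 18): dropping to 0 → total 60, payoff 0. No gain.
Crew 2 (pledges 0, payoff 78): pledging 40 → total 160, payoff 38. No gain.
Crew 3 (pledges 60, payoff 18): dropping to 0 → total 60, payoff 0. No gain.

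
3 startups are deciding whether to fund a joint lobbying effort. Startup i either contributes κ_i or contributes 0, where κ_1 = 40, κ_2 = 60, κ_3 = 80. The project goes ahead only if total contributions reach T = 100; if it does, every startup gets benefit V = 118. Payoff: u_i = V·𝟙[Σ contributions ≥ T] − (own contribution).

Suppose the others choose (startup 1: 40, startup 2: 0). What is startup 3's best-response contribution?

Others' total = 40. Contributing 80 brings total to 120 ≥ 100: gain V − κ_3 = 38.
Best response: 80.

80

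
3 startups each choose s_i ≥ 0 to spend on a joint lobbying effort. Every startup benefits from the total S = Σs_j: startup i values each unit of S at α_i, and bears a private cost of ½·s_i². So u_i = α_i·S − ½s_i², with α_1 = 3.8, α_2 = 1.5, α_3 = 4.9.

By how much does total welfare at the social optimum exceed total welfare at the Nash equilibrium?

72.37

Startup i's FOC: ∂u_i/∂s_i = α_i − s_i = 0, so s_i* = α_i.
NE contributions = (3.8, 1.5, 4.9); S = 10.2.
W^NE = (Σα)·S − ½Σα_i² = 10.2² − ½·40.7 = 83.69.
Planner sets s_i = Σα_j = 10.2 for every i, so S^SO = 3·10.2 = 30.6.
W^SO = (Σα)·S^SO − ½·3·(Σα)² = (3/2)·10.2² = 156.06.
Deadweight loss = W^SO − W^NE = 72.37.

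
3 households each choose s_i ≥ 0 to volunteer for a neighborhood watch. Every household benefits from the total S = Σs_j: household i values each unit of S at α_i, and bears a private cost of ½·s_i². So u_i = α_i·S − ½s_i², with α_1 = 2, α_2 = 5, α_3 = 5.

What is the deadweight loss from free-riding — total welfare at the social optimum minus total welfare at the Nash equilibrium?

Household i's FOC: ∂u_i/∂s_i = α_i − s_i = 0, so s_i* = α_i.
NE contributions = (2, 5, 5); S = 12.
W^NE = (Σα)·S − ½Σα_i² = 12² − ½·54 = 117.
Planner sets s_i = Σα_j = 12 for every i, so S^SO = 3·12 = 36.
W^SO = (Σα)·S^SO − ½·3·(Σα)² = (3/2)·12² = 216.
Deadweight loss = W^SO − W^NE = 99.

99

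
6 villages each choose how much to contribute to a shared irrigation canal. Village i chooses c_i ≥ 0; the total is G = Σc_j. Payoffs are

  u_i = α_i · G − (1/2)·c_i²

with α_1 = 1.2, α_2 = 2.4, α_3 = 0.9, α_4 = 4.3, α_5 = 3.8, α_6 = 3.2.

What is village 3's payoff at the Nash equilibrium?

13.815

Village i's FOC: ∂u_i/∂c_i = α_i − c_i = 0, so c_i* = α_i.
NE contributions = (1.2, 2.4, 0.9, 4.3, 3.8, 3.2); G = 15.8.
u_3 = α_3·G − ½·(c_3)² = 0.9·15.8 − ½·0.9² = 13.815.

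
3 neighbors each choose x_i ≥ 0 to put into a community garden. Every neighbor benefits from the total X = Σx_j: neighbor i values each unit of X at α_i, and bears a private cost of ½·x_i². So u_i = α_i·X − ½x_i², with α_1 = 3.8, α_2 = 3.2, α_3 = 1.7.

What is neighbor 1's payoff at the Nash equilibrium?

Neighbor i's FOC: ∂u_i/∂x_i = α_i − x_i = 0, so x_i* = α_i.
NE contributions = (3.8, 3.2, 1.7); X = 8.7.
u_1 = α_1·X − ½·(x_1)² = 3.8·8.7 − ½·3.8² = 25.84.

25.84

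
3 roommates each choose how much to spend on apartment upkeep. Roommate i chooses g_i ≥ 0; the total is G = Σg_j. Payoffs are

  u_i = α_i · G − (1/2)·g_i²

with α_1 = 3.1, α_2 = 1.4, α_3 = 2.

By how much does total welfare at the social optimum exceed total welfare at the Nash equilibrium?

28.91

Roommate i's FOC: ∂u_i/∂g_i = α_i − g_i = 0, so g_i* = α_i.
NE contributions = (3.1, 1.4, 2); G = 6.5.
W^NE = (Σα)·G − ½Σα_i² = 6.5² − ½·15.57 = 34.465.
Planner sets g_i = Σα_j = 6.5 for every i, so G^SO = 3·6.5 = 19.5.
W^SO = (Σα)·G^SO − ½·3·(Σα)² = (3/2)·6.5² = 63.375.
Deadweight loss = W^SO − W^NE = 28.91.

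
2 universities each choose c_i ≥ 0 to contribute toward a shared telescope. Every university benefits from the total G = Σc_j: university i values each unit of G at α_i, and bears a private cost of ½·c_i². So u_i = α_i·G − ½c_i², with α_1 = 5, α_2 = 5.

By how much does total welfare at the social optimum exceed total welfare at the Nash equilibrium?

University i's FOC: ∂u_i/∂c_i = α_i − c_i = 0, so c_i* = α_i.
NE contributions = (5, 5); G = 10.
W^NE = (Σα)·G − ½Σα_i² = 10² − ½·50 = 75.
Planner sets c_i = Σα_j = 10 for every i, so G^SO = 2·10 = 20.
W^SO = (Σα)·G^SO − ½·2·(Σα)² = (2/2)·10² = 100.
Deadweight loss = W^SO − W^NE = 25.

25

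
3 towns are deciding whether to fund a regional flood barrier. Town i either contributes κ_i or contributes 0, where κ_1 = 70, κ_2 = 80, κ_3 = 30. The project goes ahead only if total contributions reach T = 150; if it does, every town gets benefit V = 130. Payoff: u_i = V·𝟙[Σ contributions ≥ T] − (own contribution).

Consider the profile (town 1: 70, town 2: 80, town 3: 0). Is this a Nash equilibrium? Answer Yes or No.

Total = 150 ≥ 150: provided.
Town 1 (pledges 70, payoff 60): dropping to 0 → total 80, payoff 0. No gain.
Town 2 (pledges 80, payoff 50): dropping to 0 → total 70, payoff 0. No gain.
Town 3 (pledges 0, payoff 130): pledging 30 → total 180, payoff 100. No gain.

Yes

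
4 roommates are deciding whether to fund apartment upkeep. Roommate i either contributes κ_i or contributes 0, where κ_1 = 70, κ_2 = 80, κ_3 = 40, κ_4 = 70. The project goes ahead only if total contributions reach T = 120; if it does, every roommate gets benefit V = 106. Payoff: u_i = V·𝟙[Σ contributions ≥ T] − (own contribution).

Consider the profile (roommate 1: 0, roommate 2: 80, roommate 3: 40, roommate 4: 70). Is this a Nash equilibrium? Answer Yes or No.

No

Total = 190 ≥ 120: provided.
Roommate 1 (pledges 0, payoff 106): pledging 70 → total 260, payoff 36. No gain.
Roommate 2 (pledges 80, payoff 26): dropping to 0 → total 110, payoff 0. No gain.
Roommate 3 (pledges 40, payoff 66): dropping to 0 → total 150, payoff 106. Profitable deviation.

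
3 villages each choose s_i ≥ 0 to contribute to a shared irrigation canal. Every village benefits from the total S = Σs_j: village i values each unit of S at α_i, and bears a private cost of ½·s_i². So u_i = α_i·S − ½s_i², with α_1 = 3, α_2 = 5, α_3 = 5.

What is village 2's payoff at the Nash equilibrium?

52.5

Village i's FOC: ∂u_i/∂s_i = α_i − s_i = 0, so s_i* = α_i.
NE contributions = (3, 5, 5); S = 13.
u_2 = α_2·S − ½·(s_2)² = 5·13 − ½·5² = 52.5.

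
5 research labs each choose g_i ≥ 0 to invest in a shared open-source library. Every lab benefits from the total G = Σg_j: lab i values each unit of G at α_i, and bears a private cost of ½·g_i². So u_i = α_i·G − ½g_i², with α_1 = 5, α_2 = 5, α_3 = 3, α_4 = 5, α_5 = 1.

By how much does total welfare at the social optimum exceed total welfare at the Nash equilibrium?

Lab i's FOC: ∂u_i/∂g_i = α_i − g_i = 0, so g_i* = α_i.
NE contributions = (5, 5, 3, 5, 1); G = 19.
W^NE = (Σα)·G − ½Σα_i² = 19² − ½·85 = 318.5.
Planner sets g_i = Σα_j = 19 for every i, so G^SO = 5·19 = 95.
W^SO = (Σα)·G^SO − ½·5·(Σα)² = (5/2)·19² = 902.5.
Deadweight loss = W^SO − W^NE = 584.

584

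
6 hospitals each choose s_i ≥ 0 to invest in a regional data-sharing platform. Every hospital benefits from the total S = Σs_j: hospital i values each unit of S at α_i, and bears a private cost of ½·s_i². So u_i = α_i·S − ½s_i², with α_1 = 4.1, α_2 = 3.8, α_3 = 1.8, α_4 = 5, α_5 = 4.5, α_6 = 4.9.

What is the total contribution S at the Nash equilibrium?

24.1

Hospital i's FOC: ∂u_i/∂s_i = α_i − s_i = 0, so s_i* = α_i.
NE contributions = (4.1, 3.8, 1.8, 5, 4.5, 4.9); S = 24.1.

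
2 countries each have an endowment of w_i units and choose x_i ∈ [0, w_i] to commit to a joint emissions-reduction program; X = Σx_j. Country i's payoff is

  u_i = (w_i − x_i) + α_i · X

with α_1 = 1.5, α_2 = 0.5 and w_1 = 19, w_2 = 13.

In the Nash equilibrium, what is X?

∂u_i/∂x_i = α_i − 1, so country i contributes w_i if α_i > 1, else 0.
α_i > 1 for i ∈ {1}; NE contributions (19, 0), X = 19.

19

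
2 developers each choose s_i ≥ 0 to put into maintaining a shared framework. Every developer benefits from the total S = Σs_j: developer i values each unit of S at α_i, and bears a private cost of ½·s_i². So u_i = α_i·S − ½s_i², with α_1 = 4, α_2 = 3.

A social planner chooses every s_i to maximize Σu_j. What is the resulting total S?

14

Planner FOC: ∂(Σu_j)/∂s_i = (Σα_j) − s_i = 0, so s_i^SO = Σα_j = 7 for every i; S^SO = 14.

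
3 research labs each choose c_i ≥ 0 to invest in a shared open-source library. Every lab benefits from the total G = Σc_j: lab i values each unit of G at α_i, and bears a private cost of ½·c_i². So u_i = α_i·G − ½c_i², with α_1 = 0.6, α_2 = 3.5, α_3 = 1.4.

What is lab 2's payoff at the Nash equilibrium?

Lab i's FOC: ∂u_i/∂c_i = α_i − c_i = 0, so c_i* = α_i.
NE contributions = (0.6, 3.5, 1.4); G = 5.5.
u_2 = α_2·G − ½·(c_2)² = 3.5·5.5 − ½·3.5² = 13.125.

13.125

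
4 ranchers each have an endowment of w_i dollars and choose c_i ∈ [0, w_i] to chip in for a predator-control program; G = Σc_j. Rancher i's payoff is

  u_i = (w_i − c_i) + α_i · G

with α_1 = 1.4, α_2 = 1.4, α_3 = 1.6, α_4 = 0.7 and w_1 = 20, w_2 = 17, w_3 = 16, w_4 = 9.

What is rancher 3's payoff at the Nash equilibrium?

84.8

∂u_i/∂c_i = α_i − 1, so rancher i contributes w_i if α_i > 1, else 0.
α_i > 1 for i ∈ {1, 2, 3}; NE contributions (20, 17, 16, 0), G = 53.
u_3 = (16 − 16) + 1.6·53 = 84.8.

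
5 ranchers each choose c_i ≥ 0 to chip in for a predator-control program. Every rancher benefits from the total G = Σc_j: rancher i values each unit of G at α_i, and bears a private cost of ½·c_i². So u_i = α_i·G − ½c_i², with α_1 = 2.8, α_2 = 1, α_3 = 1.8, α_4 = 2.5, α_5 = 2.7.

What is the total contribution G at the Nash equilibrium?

Rancher i's FOC: ∂u_i/∂c_i = α_i − c_i = 0, so c_i* = α_i.
NE contributions = (2.8, 1, 1.8, 2.5, 2.7); G = 10.8.

10.8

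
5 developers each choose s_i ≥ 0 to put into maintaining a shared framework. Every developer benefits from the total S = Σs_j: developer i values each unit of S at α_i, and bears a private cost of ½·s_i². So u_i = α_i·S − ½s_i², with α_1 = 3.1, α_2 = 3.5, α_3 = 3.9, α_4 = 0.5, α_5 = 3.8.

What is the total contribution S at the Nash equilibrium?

14.8

Developer i's FOC: ∂u_i/∂s_i = α_i − s_i = 0, so s_i* = α_i.
NE contributions = (3.1, 3.5, 3.9, 0.5, 3.8); S = 14.8.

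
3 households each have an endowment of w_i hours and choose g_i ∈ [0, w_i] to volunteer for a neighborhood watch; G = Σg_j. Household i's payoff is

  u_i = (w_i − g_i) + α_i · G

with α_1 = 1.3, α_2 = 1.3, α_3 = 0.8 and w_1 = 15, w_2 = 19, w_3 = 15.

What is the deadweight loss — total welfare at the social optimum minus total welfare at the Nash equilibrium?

∂u_i/∂g_i = α_i − 1, so household i contributes w_i if α_i > 1, else 0.
α_i > 1 for i ∈ {1, 2}; NE contributions (15, 19, 0), G = 34.
W^NE = Σw_i − G^NE + (Σα_i)·G^NE = 49 + 2.4·34 = 130.6.
Planner: ∂(Σu_j)/∂g_i = Σα_j − 1 = 2.4 > 0, so everyone contributes w_i; G^SO = 49, W^SO = 49 + 2.4·49 = 166.6.
Deadweight loss = 36.

36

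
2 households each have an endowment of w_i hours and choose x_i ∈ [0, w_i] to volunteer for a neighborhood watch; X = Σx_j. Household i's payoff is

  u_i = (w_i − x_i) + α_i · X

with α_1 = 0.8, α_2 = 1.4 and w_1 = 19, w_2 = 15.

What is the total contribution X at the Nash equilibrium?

∂u_i/∂x_i = α_i − 1, so household i contributes w_i if α_i > 1, else 0.
α_i > 1 for i ∈ {2}; NE contributions (0, 15), X = 15.

15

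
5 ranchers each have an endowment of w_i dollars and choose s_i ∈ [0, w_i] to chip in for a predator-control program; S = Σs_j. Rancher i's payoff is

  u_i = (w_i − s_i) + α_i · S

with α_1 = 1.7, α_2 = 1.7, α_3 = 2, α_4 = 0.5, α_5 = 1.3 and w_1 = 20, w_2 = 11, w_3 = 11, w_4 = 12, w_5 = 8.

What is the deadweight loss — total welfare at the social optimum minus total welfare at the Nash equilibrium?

74.4

∂u_i/∂s_i = α_i − 1, so rancher i contributes w_i if α_i > 1, else 0.
α_i > 1 for i ∈ {1, 2, 3, 5}; NE contributions (20, 11, 11, 0, 8), S = 50.
W^NE = Σw_i − S^NE + (Σα_i)·S^NE = 62 + 6.2·50 = 372.
Planner: ∂(Σu_j)/∂s_i = Σα_j − 1 = 6.2 > 0, so everyone contributes w_i; S^SO = 62, W^SO = 62 + 6.2·62 = 446.4.
Deadweight loss = 74.4.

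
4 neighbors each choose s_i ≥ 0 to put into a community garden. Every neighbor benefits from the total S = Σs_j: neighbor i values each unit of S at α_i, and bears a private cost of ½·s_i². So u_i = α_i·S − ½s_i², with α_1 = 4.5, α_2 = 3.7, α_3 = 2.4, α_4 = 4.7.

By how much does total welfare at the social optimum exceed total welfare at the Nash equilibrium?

Neighbor i's FOC: ∂u_i/∂s_i = α_i − s_i = 0, so s_i* = α_i.
NE contributions = (4.5, 3.7, 2.4, 4.7); S = 15.3.
W^NE = (Σα)·S − ½Σα_i² = 15.3² − ½·61.79 = 203.195.
Planner sets s_i = Σα_j = 15.3 for every i, so S^SO = 4·15.3 = 61.2.
W^SO = (Σα)·S^SO − ½·4·(Σα)² = (4/2)·15.3² = 468.18.
Deadweight loss = W^SO − W^NE = 264.985.

264.985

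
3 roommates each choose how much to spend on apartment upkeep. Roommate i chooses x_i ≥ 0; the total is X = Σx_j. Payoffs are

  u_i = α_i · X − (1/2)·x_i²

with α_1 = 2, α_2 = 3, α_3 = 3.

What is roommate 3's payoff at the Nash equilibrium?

19.5

Roommate i's FOC: ∂u_i/∂x_i = α_i − x_i = 0, so x_i* = α_i.
NE contributions = (2, 3, 3); X = 8.
u_3 = α_3·X − ½·(x_3)² = 3·8 − ½·3² = 19.5.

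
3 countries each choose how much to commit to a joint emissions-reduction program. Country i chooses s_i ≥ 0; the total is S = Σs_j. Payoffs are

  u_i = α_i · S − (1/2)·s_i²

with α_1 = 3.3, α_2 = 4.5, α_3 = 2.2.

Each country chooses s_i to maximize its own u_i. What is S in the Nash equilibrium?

10

Country i's FOC: ∂u_i/∂s_i = α_i − s_i = 0, so s_i* = α_i.
NE contributions = (3.3, 4.5, 2.2); S = 10.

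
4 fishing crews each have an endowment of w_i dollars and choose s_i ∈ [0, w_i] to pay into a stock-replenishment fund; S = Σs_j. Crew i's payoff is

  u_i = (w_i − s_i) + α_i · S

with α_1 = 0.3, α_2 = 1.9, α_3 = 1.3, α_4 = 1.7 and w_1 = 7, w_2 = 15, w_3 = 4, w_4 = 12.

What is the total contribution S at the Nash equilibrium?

31

∂u_i/∂s_i = α_i − 1, so crew i contributes w_i if α_i > 1, else 0.
α_i > 1 for i ∈ {2, 3, 4}; NE contributions (0, 15, 4, 12), S = 31.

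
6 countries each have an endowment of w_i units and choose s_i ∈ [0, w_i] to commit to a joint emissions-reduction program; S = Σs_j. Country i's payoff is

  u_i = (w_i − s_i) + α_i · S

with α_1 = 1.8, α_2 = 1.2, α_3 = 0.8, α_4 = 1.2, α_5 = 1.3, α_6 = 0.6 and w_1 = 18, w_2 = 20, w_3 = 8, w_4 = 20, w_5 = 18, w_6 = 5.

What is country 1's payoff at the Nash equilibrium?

∂u_i/∂s_i = α_i − 1, so country i contributes w_i if α_i > 1, else 0.
α_i > 1 for i ∈ {1, 2, 4, 5}; NE contributions (18, 20, 0, 20, 18, 0), S = 76.
u_1 = (18 − 18) + 1.8·76 = 136.8.

136.8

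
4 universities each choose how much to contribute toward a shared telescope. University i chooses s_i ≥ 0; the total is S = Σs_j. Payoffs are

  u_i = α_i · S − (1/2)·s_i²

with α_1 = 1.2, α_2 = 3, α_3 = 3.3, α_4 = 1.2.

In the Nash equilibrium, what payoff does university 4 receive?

9.72

University i's FOC: ∂u_i/∂s_i = α_i − s_i = 0, so s_i* = α_i.
NE contributions = (1.2, 3, 3.3, 1.2); S = 8.7.
u_4 = α_4·S − ½·(s_4)² = 1.2·8.7 − ½·1.2² = 9.72.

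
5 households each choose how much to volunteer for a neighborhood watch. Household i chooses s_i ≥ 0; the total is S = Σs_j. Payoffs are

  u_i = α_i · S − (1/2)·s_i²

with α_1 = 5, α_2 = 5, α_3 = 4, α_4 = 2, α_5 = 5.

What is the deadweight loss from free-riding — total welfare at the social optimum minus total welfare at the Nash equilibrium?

Household i's FOC: ∂u_i/∂s_i = α_i − s_i = 0, so s_i* = α_i.
NE contributions = (5, 5, 4, 2, 5); S = 21.
W^NE = (Σα)·S − ½Σα_i² = 21² − ½·95 = 393.5.
Planner sets s_i = Σα_j = 21 for every i, so S^SO = 5·21 = 105.
W^SO = (Σα)·S^SO − ½·5·(Σα)² = (5/2)·21² = 1102.5.
Deadweight loss = W^SO − W^NE = 709.

709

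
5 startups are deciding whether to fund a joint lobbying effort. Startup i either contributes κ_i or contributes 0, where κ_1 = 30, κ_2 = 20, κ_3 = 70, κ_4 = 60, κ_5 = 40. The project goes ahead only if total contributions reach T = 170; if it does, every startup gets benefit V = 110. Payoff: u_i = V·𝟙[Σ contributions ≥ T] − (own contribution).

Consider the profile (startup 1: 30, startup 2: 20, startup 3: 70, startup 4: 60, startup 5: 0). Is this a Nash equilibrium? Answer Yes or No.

Yes

Total = 180 ≥ 170: provided.
Startup 1 (pledges 30, payoff 80): dropping to 0 → total 150, payoff 0. No gain.
Startup 2 (pledges 20, payoff 90): dropping to 0 → total 160, payoff 0. No gain.
Startup 3 (pledges 70, payoff 40): dropping to 0 → total 110, payoff 0. No gain.
Startup 4 (pledges 60, payoff 50): dropping to 0 → total 120, payoff 0. No gain.
Startup 5 (pledges 0, payoff 110): pledging 40 → total 220, payoff 70. No gain.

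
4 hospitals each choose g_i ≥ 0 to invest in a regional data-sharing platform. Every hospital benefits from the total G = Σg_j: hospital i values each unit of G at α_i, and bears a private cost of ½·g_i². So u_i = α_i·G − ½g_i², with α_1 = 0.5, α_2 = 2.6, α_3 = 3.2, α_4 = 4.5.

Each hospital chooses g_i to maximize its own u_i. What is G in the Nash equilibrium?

10.8

Hospital i's FOC: ∂u_i/∂g_i = α_i − g_i = 0, so g_i* = α_i.
NE contributions = (0.5, 2.6, 3.2, 4.5); G = 10.8.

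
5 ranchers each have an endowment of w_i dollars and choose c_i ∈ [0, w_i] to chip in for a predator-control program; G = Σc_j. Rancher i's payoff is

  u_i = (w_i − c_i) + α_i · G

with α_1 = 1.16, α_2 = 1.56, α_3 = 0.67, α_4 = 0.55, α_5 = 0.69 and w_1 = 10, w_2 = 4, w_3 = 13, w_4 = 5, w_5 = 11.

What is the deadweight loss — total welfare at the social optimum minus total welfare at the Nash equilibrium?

∂u_i/∂c_i = α_i − 1, so rancher i contributes w_i if α_i > 1, else 0.
α_i > 1 for i ∈ {1, 2}; NE contributions (10, 4, 0, 0, 0), G = 14.
W^NE = Σw_i − G^NE + (Σα_i)·G^NE = 43 + 3.63·14 = 93.82.
Planner: ∂(Σu_j)/∂c_i = Σα_j − 1 = 3.63 > 0, so everyone contributes w_i; G^SO = 43, W^SO = 43 + 3.63·43 = 199.09.
Deadweight loss = 105.27.

105.27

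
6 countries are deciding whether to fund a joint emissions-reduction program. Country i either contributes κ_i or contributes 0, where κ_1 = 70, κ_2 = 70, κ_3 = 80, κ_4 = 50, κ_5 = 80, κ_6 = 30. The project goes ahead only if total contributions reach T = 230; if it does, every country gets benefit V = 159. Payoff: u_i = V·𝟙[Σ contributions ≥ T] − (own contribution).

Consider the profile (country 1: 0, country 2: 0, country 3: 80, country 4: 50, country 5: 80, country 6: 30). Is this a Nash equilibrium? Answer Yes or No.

Yes

Total = 240 ≥ 230: provided.
Country 1 (pledges 0, payoff 159): pledging 70 → total 310, payoff 89. No gain.
Country 2 (pledges 0, payoff 159): pledging 70 → total 310, payoff 89. No gain.
Country 3 (pledges 80, payoff 79): dropping to 0 → total 160, payoff 0. No gain.
Country 4 (pledges 50, payoff 109): dropping to 0 → total 190, payoff 0. No gain.
Country 5 (pledges 80, payoff 79): dropping to 0 → total 160, payoff 0. No gain.
Country 6 (pledges 30, payoff 129): dropping to 0 → total 210, payoff 0. No gain.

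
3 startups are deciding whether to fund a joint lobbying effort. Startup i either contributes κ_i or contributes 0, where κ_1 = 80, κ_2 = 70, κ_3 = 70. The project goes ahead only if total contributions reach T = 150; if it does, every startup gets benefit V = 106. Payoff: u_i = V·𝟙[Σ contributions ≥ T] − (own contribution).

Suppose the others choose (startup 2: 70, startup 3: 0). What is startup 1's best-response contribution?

Others' total = 70. Contributing 80 brings total to 150 ≥ 150: gain V − κ_1 = 26.
Best response: 80.

80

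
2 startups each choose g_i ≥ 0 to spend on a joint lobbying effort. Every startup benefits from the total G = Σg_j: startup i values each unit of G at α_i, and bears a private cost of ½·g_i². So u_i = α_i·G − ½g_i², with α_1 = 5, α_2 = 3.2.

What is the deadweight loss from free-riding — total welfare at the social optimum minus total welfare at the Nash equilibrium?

17.62

Startup i's FOC: ∂u_i/∂g_i = α_i − g_i = 0, so g_i* = α_i.
NE contributions = (5, 3.2); G = 8.2.
W^NE = (Σα)·G − ½Σα_i² = 8.2² − ½·35.24 = 49.62.
Planner sets g_i = Σα_j = 8.2 for every i, so G^SO = 2·8.2 = 16.4.
W^SO = (Σα)·G^SO − ½·2·(Σα)² = (2/2)·8.2² = 67.24.
Deadweight loss = W^SO − W^NE = 17.62.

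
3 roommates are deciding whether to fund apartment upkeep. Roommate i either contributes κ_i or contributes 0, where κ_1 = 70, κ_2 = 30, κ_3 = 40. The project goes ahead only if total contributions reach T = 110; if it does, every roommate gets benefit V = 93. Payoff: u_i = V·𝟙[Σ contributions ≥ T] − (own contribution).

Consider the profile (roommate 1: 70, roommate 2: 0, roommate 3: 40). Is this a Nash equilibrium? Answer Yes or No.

Yes

Total = 110 ≥ 110: provided.
Roommate 1 (pledges 70, payoff 23): dropping to 0 → total 40, payoff 0. No gain.
Roommate 2 (pledges 0, payoff 93): pledging 30 → total 140, payoff 63. No gain.
Roommate 3 (pledges 40, payoff 53): dropping to 0 → total 70, payoff 0. No gain.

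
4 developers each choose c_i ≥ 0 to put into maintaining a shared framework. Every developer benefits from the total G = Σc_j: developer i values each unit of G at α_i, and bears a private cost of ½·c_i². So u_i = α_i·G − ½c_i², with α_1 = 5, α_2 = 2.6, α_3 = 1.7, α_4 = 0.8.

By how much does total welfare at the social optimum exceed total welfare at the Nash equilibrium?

Developer i's FOC: ∂u_i/∂c_i = α_i − c_i = 0, so c_i* = α_i.
NE contributions = (5, 2.6, 1.7, 0.8); G = 10.1.
W^NE = (Σα)·G − ½Σα_i² = 10.1² − ½·35.29 = 84.365.
Planner sets c_i = Σα_j = 10.1 for every i, so G^SO = 4·10.1 = 40.4.
W^SO = (Σα)·G^SO − ½·4·(Σα)² = (4/2)·10.1² = 204.02.
Deadweight loss = W^SO − W^NE = 119.655.

119.655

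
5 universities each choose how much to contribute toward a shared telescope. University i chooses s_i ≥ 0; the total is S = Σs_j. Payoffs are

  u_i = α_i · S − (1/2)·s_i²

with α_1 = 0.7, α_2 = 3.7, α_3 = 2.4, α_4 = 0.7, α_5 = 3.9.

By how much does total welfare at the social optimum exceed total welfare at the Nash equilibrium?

University i's FOC: ∂u_i/∂s_i = α_i − s_i = 0, so s_i* = α_i.
NE contributions = (0.7, 3.7, 2.4, 0.7, 3.9); S = 11.4.
W^NE = (Σα)·S − ½Σα_i² = 11.4² − ½·35.64 = 112.14.
Planner sets s_i = Σα_j = 11.4 for every i, so S^SO = 5·11.4 = 57.
W^SO = (Σα)·S^SO − ½·5·(Σα)² = (5/2)·11.4² = 324.9.
Deadweight loss = W^SO − W^NE = 212.76.

212.76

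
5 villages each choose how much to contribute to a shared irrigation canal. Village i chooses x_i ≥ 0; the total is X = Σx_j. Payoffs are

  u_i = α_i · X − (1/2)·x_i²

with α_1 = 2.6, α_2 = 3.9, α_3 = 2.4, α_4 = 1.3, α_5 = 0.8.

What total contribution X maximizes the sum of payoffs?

55

Planner FOC: ∂(Σu_j)/∂x_i = (Σα_j) − x_i = 0, so x_i^SO = Σα_j = 11 for every i; X^SO = 55.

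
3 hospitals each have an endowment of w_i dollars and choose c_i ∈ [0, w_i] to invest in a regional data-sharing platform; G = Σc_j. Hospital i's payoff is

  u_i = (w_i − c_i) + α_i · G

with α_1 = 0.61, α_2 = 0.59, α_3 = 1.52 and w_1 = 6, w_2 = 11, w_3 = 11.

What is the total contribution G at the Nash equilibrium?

∂u_i/∂c_i = α_i − 1, so hospital i contributes w_i if α_i > 1, else 0.
α_i > 1 for i ∈ {3}; NE contributions (0, 0, 11), G = 11.

11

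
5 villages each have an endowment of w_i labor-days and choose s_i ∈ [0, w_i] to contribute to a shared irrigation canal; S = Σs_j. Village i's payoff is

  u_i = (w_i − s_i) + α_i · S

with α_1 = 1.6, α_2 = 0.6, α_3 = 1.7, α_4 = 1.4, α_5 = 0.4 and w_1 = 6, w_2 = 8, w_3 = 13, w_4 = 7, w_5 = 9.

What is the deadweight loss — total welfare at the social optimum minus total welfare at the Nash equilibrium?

∂u_i/∂s_i = α_i − 1, so village i contributes w_i if α_i > 1, else 0.
α_i > 1 for i ∈ {1, 3, 4}; NE contributions (6, 0, 13, 7, 0), S = 26.
W^NE = Σw_i − S^NE + (Σα_i)·S^NE = 43 + 4.7·26 = 165.2.
Planner: ∂(Σu_j)/∂s_i = Σα_j − 1 = 4.7 > 0, so everyone contributes w_i; S^SO = 43, W^SO = 43 + 4.7·43 = 245.1.
Deadweight loss = 79.9.

79.9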